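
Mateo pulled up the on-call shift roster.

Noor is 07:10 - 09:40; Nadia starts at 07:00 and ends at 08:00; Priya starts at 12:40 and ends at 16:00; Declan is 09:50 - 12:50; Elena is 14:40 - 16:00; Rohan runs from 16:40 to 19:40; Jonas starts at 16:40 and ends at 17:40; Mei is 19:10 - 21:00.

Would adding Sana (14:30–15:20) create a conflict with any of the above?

Yes — it overlaps Elena, Priya

Nadia: ends 08:00 at or before Sana starts 14:30 → clear.
Noor: ends 09:40 at or before Sana starts 14:30 → clear.
Declan: ends 12:50 at or before Sana starts 14:30 → clear.
Priya: starts 12:40 before Sana ends 15:20, and ends 16:00 after Sana starts 14:30 → overlap.
Elena: starts 14:40 before Sana ends 15:20, and ends 16:00 after Sana starts 14:30 → overlap.
Rohan: starts 16:40 at or after Sana ends 15:20 → clear.
Jonas: starts 16:40 at or after Sana ends 15:20 → clear.
Mei: starts 19:10 at or after Sana ends 15:20 → clear.
Sana overlaps Priya, Elena.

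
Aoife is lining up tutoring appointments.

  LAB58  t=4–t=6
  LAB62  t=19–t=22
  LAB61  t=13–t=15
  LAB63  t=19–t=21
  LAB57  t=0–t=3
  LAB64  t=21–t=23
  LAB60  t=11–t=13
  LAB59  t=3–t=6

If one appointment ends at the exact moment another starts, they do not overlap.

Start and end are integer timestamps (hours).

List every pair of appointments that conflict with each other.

Two intervals overlap when each starts before the other ends.
Sorted by start: LAB57, LAB59, LAB58, LAB60, LAB61, LAB62, LAB63, LAB64.
LAB59 starts exactly when LAB57 ends (back-to-back, no overlap); LAB57 is clear from here.
LAB58 starts before LAB59 ends → LAB59 and LAB58 overlap.
LAB60 starts after LAB59 ends; LAB59 is clear from here.
LAB60 starts after LAB58 ends; LAB58 is clear from here.
LAB61 starts exactly when LAB60 ends (back-to-back, no overlap); LAB60 is clear from here.
LAB62 starts after LAB61 ends; LAB61 is clear from here.
LAB63 starts before LAB62 ends → LAB62 and LAB63 overlap.
LAB64 starts before LAB62 ends → LAB62 and LAB64 overlap.
LAB64 starts exactly when LAB63 ends (back-to-back, no overlap).

LAB58 & LAB59, LAB62 & LAB63, LAB62 & LAB64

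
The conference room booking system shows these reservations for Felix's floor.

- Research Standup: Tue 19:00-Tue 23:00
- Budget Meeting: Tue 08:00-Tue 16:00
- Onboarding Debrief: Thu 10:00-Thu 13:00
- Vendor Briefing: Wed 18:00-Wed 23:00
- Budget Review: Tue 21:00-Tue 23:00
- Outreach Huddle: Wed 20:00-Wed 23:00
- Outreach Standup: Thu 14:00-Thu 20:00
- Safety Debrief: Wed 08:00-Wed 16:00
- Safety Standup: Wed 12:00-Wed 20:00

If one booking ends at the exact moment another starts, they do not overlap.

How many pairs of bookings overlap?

Two intervals overlap when each starts before the other ends.
Sorted by start: Budget Meeting, Research Standup, Budget Review, Safety Debrief, Safety Standup, Vendor Briefing, Outreach Huddle, Onboarding Debrief, Outreach Standup.
Research Standup starts after Budget Meeting ends, so nothing later overlaps Budget Meeting either.
Budget Review starts before Research Standup ends → Research Standup and Budget Review overlap.
Safety Debrief starts after Research Standup ends, so nothing later overlaps Research Standup either.
Safety Debrief starts after Budget Review ends, so nothing later overlaps Budget Review either.
Safety Standup starts before Safety Debrief ends → Safety Debrief and Safety Standup overlap.
Vendor Briefing starts after Safety Debrief ends, so nothing later overlaps Safety Debrief either.
Vendor Briefing starts before Safety Standup ends → Safety Standup and Vendor Briefing overlap.
Outreach Huddle starts exactly when Safety Standup ends (back-to-back, no overlap), so nothing later overlaps Safety Standup either.
Outreach Huddle starts before Vendor Briefing ends → Vendor Briefing and Outreach Huddle overlap.
Onboarding Debrief starts after Vendor Briefing ends, so nothing later overlaps Vendor Briefing either.
Onboarding Debrief starts after Outreach Huddle ends, so nothing later overlaps Outreach Huddle either.
Outreach Standup starts after Onboarding Debrief ends.
Overlapping pairs: Budget Review & Research Standup, Outreach Huddle & Vendor Briefing, Safety Debrief & Safety Standup, Safety Standup & Vendor Briefing — 4 in total.

4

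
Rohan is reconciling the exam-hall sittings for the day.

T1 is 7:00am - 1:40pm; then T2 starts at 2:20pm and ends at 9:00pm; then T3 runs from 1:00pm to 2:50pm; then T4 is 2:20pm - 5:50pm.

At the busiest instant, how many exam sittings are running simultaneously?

Sort all start/end points and keep a running count:
7:00am start T1 → 1
1:00pm start T3 → 2
1:40pm end T1 → 1
2:20pm start T2 → 2
2:20pm start T4 → 3
2:50pm end T3 → 2
5:50pm end T4 → 1
9:00pm end T2 → 0
Peak is 3, at 2:20pm (T2, T3, T4).

3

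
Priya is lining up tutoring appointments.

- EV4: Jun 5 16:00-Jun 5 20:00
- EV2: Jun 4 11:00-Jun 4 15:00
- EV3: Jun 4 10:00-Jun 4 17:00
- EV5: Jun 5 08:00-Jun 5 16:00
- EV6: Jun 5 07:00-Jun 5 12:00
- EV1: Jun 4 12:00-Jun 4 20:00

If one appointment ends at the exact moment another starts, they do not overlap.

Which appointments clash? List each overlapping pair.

EV1 & EV2, EV1 & EV3, EV2 & EV3, EV5 & EV6

Two intervals overlap when each starts before the other ends.
Sorted by start: EV3, EV2, EV1, EV6, EV5, EV4.
EV2 starts before EV3 ends → EV3 and EV2 overlap.
EV1 starts before EV3 ends → EV3 and EV1 overlap.
EV6 starts after EV3 ends; EV3 is clear from here.
EV1 starts before EV2 ends → EV2 and EV1 overlap.
EV6 starts after EV2 ends; EV2 is clear from here.
EV6 starts after EV1 ends; EV1 is clear from here.
EV5 starts before EV6 ends → EV6 and EV5 overlap.
EV4 starts after EV6 ends.
EV4 starts exactly when EV5 ends (back-to-back, no overlap).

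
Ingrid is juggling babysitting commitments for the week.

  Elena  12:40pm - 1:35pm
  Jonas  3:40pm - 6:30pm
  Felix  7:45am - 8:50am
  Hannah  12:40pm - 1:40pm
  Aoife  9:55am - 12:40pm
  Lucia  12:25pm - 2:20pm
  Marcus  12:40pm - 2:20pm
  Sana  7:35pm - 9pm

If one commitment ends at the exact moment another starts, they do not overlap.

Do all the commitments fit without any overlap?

Sorted by start: Felix, Aoife, Lucia, Hannah, Elena, Marcus, Jonas, Sana.
Aoife starts after Felix ends, so nothing later overlaps Felix either.
Lucia starts before Aoife ends → Aoife and Lucia overlap.
That's a conflict, so the schedule is not conflict-free.

No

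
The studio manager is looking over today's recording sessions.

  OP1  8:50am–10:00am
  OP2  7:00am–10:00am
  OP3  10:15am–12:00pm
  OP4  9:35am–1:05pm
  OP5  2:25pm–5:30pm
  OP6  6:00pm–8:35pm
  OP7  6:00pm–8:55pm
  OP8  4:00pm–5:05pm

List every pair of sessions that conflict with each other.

OP1 & OP2, OP1 & OP4, OP2 & OP4, OP3 & OP4, OP5 & OP8, OP6 & OP7

Sorted by start: OP2, OP1, OP4, OP3, OP5, OP8, OP6, OP7.
OP1 starts before OP2 ends → OP2 and OP1 overlap.
OP4 starts before OP2 ends → OP2 and OP4 overlap.
OP3 starts after OP2 ends, so OP2 has no further overlaps.
OP4 starts before OP1 ends → OP1 and OP4 overlap.
OP3 starts after OP1 ends, so OP1 has no further overlaps.
OP3 starts before OP4 ends → OP4 and OP3 overlap.
OP5 starts after OP4 ends, so OP4 has no further overlaps.
OP5 starts after OP3 ends, so OP3 has no further overlaps.
OP8 starts before OP5 ends → OP5 and OP8 overlap.
OP6 starts after OP5 ends, so OP5 has no further overlaps.
OP6 starts after OP8 ends, so OP8 has no further overlaps.
OP7 starts before OP6 ends → OP6 and OP7 overlap.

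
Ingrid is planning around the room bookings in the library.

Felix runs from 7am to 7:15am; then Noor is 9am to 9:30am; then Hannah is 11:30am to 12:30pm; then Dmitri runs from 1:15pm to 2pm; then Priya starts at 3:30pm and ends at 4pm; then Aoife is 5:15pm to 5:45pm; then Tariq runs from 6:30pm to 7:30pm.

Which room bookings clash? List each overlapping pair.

no conflicts

Sorted by start: Felix, Noor, Hannah, Dmitri, Priya, Aoife, Tariq.
Noor starts after Felix ends — done with Felix.
Hannah starts after Noor ends — done with Noor.
Dmitri starts after Hannah ends — done with Hannah.
Priya starts after Dmitri ends — done with Dmitri.
Aoife starts after Priya ends — done with Priya.
Tariq starts after Aoife ends.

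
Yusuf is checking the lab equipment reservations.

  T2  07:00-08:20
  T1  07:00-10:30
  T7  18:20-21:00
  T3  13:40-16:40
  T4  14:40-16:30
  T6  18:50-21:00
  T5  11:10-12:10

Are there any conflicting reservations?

Yes

Check each pair: they overlap iff neither finishes before the other starts.
Sorted by start: T1, T2, T5, T3, T4, T7, T6.
T2 starts before T1 ends → T1 and T2 overlap.
That's a conflict, so the schedule is not conflict-free.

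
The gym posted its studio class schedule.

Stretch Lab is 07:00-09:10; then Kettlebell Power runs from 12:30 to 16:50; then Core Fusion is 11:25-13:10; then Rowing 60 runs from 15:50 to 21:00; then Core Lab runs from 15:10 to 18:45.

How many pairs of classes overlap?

Check each pair: they overlap iff neither finishes before the other starts.
Sorted by start: Stretch Lab, Core Fusion, Kettlebell Power, Core Lab, Rowing 60.
Core Fusion starts after Stretch Lab ends, so Stretch Lab has no further overlaps.
Kettlebell Power starts before Core Fusion ends → Core Fusion and Kettlebell Power overlap.
Core Lab starts after Core Fusion ends, so Core Fusion has no further overlaps.
Core Lab starts before Kettlebell Power ends → Kettlebell Power and Core Lab overlap.
Rowing 60 starts before Kettlebell Power ends → Kettlebell Power and Rowing 60 overlap.
Rowing 60 starts before Core Lab ends → Core Lab and Rowing 60 overlap.
Overlapping pairs: Core Fusion & Kettlebell Power, Core Lab & Kettlebell Power, Core Lab & Rowing 60, Kettlebell Power & Rowing 60 — 4 in total.

4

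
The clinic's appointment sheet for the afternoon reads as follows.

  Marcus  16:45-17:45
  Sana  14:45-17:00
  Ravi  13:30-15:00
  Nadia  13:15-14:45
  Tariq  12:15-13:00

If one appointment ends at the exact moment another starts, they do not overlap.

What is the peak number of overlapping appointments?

2

Sweep the timeline, counting +1 at each start and −1 at each end (ends before starts at a tie):
12:15 start Tariq → 1
13:00 end Tariq → 0
13:15 start Nadia → 1
13:30 start Ravi → 2
14:45 end Nadia → 1
14:45 start Sana → 2
15:00 end Ravi → 1
16:45 start Marcus → 2
17:00 end Sana → 1
17:45 end Marcus → 0
Peak is 2, at 13:30 (Nadia, Ravi).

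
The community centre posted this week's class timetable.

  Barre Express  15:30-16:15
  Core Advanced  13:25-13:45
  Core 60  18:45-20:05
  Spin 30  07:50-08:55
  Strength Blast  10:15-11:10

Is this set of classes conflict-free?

Yes

Check each pair: they overlap iff neither finishes before the other starts.
Sorted by start: Spin 30, Strength Blast, Core Advanced, Barre Express, Core 60.
Strength Blast starts after Spin 30 ends — done with Spin 30.
Core Advanced starts after Strength Blast ends — done with Strength Blast.
Barre Express starts after Core Advanced ends — done with Core Advanced.
Core 60 starts after Barre Express ends.
Every pair is clear; the schedule has no overlaps.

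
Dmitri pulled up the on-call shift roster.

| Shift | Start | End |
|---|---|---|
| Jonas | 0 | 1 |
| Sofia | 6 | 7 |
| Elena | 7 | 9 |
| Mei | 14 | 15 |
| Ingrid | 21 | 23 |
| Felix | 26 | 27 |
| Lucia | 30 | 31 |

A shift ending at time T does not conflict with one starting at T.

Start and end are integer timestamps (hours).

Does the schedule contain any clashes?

Check each pair: they overlap iff neither finishes before the other starts.
Sorted by start: Jonas, Sofia, Elena, Mei, Ingrid, Felix, Lucia.
Sofia starts after Jonas ends, so nothing later overlaps Jonas either.
Elena starts exactly when Sofia ends (back-to-back, no overlap), so nothing later overlaps Sofia either.
Mei starts after Elena ends, so nothing later overlaps Elena either.
Ingrid starts after Mei ends, so nothing later overlaps Mei either.
Felix starts after Ingrid ends, so nothing later overlaps Ingrid either.
Lucia starts after Felix ends.
Every pair is clear; the schedule has no overlaps.

No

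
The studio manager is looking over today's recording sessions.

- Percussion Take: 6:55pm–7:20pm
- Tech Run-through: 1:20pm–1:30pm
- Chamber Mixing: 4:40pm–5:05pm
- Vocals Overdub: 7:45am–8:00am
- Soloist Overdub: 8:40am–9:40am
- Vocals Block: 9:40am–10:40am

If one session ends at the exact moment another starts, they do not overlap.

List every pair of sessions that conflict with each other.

Sorted by start: Vocals Overdub, Soloist Overdub, Vocals Block, Tech Run-through, Chamber Mixing, Percussion Take.
Soloist Overdub starts after Vocals Overdub ends, so Vocals Overdub has no further overlaps.
Vocals Block starts exactly when Soloist Overdub ends (back-to-back, no overlap), so Soloist Overdub has no further overlaps.
Tech Run-through starts after Vocals Block ends, so Vocals Block has no further overlaps.
Chamber Mixing starts after Tech Run-through ends, so Tech Run-through has no further overlaps.
Percussion Take starts after Chamber Mixing ends.

none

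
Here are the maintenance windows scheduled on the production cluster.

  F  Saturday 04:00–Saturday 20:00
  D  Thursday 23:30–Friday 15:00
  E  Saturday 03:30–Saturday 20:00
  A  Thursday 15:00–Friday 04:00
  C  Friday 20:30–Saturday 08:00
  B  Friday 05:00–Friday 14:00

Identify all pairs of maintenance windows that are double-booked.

Sorted by start: A, D, B, C, E, F.
D starts before A ends → A and D overlap.
B starts after A ends, so nothing later overlaps A either.
B starts before D ends → D and B overlap.
C starts after D ends, so nothing later overlaps D either.
C starts after B ends, so nothing later overlaps B either.
E starts before C ends → C and E overlap.
F starts before C ends → C and F overlap.
F starts before E ends → E and F overlap.

A & D, B & D, C & E, C & F, E & F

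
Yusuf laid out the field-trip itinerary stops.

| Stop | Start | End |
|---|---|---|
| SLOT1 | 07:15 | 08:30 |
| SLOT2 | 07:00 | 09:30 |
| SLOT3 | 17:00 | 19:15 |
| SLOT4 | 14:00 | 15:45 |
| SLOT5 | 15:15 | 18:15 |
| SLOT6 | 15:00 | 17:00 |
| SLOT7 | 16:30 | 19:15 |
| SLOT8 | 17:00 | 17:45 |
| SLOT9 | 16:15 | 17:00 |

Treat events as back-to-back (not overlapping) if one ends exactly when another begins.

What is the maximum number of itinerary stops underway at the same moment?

4

Sweep the timeline, counting +1 at each start and −1 at each end (ends before starts at a tie):
07:00 start SLOT2 → 1
07:15 start SLOT1 → 2
08:30 end SLOT1 → 1
09:30 end SLOT2 → 0
14:00 start SLOT4 → 1
15:00 start SLOT6 → 2
15:15 start SLOT5 → 3
15:45 end SLOT4 → 2
16:15 start SLOT9 → 3
16:30 start SLOT7 → 4
17:00 end SLOT6 → 3
17:00 end SLOT9 → 2
17:00 start SLOT3 → 3
17:00 start SLOT8 → 4
17:45 end SLOT8 → 3
18:15 end SLOT5 → 2
19:15 end SLOT3 → 1
19:15 end SLOT7 → 0
Peak is 4, at 16:30 (SLOT5, SLOT6, SLOT7, SLOT9).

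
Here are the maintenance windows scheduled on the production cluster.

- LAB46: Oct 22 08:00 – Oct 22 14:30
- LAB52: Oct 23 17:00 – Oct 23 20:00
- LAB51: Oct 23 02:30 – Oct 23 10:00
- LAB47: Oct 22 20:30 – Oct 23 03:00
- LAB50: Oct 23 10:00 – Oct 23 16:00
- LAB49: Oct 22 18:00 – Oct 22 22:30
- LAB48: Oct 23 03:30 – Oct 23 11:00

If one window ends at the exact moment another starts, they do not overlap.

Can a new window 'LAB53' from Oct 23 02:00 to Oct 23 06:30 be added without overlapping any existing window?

LAB46: ends Oct 22 14:30 at or before LAB53 starts Oct 23 02:00 → clear.
LAB49: ends Oct 22 22:30 at or before LAB53 starts Oct 23 02:00 → clear.
LAB47: starts Oct 22 20:30 before LAB53 ends Oct 23 06:30, and ends Oct 23 03:00 after LAB53 starts Oct 23 02:00 → overlap.
LAB51: starts Oct 23 02:30 before LAB53 ends Oct 23 06:30, and ends Oct 23 10:00 after LAB53 starts Oct 23 02:00 → overlap.
LAB48: starts Oct 23 03:30 before LAB53 ends Oct 23 06:30, and ends Oct 23 11:00 after LAB53 starts Oct 23 02:00 → overlap.
LAB50: starts Oct 23 10:00 at or after LAB53 ends Oct 23 06:30 → clear.
LAB52: starts Oct 23 17:00 at or after LAB53 ends Oct 23 06:30 → clear.
LAB53 overlaps LAB47, LAB48, LAB51.

No — it overlaps LAB47, LAB48, LAB51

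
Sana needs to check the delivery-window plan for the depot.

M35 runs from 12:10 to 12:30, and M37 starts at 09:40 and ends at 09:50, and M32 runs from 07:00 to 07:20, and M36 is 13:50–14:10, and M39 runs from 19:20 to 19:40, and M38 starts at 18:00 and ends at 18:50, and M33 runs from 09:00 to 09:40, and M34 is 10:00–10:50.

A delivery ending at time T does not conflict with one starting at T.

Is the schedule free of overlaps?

Sorted by start: M32, M33, M37, M34, M35, M36, M38, M39.
M33 starts after M32 ends; M32 is clear from here.
M37 starts exactly when M33 ends (back-to-back, no overlap); M33 is clear from here.
M34 starts after M37 ends; M37 is clear from here.
M35 starts after M34 ends; M34 is clear from here.
M36 starts after M35 ends; M35 is clear from here.
M38 starts after M36 ends; M36 is clear from here.
M39 starts after M38 ends.
Every pair is clear; the schedule has no overlaps.

Yes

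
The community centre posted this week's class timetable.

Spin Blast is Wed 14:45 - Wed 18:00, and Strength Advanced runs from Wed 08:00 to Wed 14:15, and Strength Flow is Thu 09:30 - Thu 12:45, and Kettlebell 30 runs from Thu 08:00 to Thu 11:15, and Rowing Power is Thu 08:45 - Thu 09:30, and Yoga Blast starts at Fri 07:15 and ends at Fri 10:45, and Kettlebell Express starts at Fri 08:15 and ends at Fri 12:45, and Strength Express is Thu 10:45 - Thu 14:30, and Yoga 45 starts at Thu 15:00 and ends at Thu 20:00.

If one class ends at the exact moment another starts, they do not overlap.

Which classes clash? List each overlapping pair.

Check each pair: they overlap iff neither finishes before the other starts.
Sorted by start: Strength Advanced, Spin Blast, Kettlebell 30, Rowing Power, Strength Flow, Strength Express, Yoga 45, Yoga Blast, Kettlebell Express.
Spin Blast starts after Strength Advanced ends, so Strength Advanced has no further overlaps.
Kettlebell 30 starts after Spin Blast ends, so Spin Blast has no further overlaps.
Rowing Power starts before Kettlebell 30 ends → Kettlebell 30 and Rowing Power overlap.
Strength Flow starts before Kettlebell 30 ends → Kettlebell 30 and Strength Flow overlap.
Strength Express starts before Kettlebell 30 ends → Kettlebell 30 and Strength Express overlap.
Yoga 45 starts after Kettlebell 30 ends, so Kettlebell 30 has no further overlaps.
Strength Flow starts exactly when Rowing Power ends (back-to-back, no overlap), so Rowing Power has no further overlaps.
Strength Express starts before Strength Flow ends → Strength Flow and Strength Express overlap.
Yoga 45 starts after Strength Flow ends, so Strength Flow has no further overlaps.
Yoga 45 starts after Strength Express ends, so Strength Express has no further overlaps.
Yoga Blast starts after Yoga 45 ends, so Yoga 45 has no further overlaps.
Kettlebell Express starts before Yoga Blast ends → Yoga Blast and Kettlebell Express overlap.

Kettlebell 30 & Rowing Power, Kettlebell 30 & Strength Express, Kettlebell 30 & Strength Flow, Kettlebell Express & Yoga Blast, Strength Express & Strength Flow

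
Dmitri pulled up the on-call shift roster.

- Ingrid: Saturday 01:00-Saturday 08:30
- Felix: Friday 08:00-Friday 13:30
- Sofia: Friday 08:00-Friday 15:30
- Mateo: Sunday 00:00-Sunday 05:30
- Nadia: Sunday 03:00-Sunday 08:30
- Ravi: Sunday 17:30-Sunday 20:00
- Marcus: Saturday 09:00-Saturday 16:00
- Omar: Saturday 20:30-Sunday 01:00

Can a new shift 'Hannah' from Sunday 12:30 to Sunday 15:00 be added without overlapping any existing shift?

Yes — the slot is free

Sofia: ends Friday 15:30 at or before Hannah starts Sunday 12:30 → clear.
Felix: ends Friday 13:30 at or before Hannah starts Sunday 12:30 → clear.
Ingrid: ends Saturday 08:30 at or before Hannah starts Sunday 12:30 → clear.
Marcus: ends Saturday 16:00 at or before Hannah starts Sunday 12:30 → clear.
Omar: ends Sunday 01:00 at or before Hannah starts Sunday 12:30 → clear.
Mateo: ends Sunday 05:30 at or before Hannah starts Sunday 12:30 → clear.
Nadia: ends Sunday 08:30 at or before Hannah starts Sunday 12:30 → clear.
Ravi: starts Sunday 17:30 at or after Hannah ends Sunday 15:00 → clear.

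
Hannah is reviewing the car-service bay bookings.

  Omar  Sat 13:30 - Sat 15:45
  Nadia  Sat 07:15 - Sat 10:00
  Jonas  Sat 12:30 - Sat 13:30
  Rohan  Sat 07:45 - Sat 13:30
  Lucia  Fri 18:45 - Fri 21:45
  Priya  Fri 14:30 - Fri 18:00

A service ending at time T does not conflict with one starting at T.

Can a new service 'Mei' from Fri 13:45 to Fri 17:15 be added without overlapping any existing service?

No — it overlaps Priya

Priya: starts Fri 14:30 before Mei ends Fri 17:15, and ends Fri 18:00 after Mei starts Fri 13:45 → overlap.
Lucia: starts Fri 18:45 at or after Mei ends Fri 17:15 → clear.
Nadia: starts Sat 07:15 at or after Mei ends Fri 17:15 → clear.
Rohan: starts Sat 07:45 at or after Mei ends Fri 17:15 → clear.
Jonas: starts Sat 12:30 at or after Mei ends Fri 17:15 → clear.
Omar: starts Sat 13:30 at or after Mei ends Fri 17:15 → clear.
Mei overlaps Priya.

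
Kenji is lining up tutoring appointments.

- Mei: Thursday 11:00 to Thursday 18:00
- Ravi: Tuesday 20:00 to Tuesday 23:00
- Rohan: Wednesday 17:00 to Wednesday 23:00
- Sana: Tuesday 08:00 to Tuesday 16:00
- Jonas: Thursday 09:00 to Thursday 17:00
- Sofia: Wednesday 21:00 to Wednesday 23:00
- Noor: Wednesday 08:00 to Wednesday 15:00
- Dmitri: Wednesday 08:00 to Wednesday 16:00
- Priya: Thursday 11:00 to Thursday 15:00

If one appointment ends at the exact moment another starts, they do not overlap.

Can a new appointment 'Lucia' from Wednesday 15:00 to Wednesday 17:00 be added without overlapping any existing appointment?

Sana: ends Tuesday 16:00 at or before Lucia starts Wednesday 15:00 → clear.
Ravi: ends Tuesday 23:00 at or before Lucia starts Wednesday 15:00 → clear.
Noor: ends Wednesday 15:00 at or before Lucia starts Wednesday 15:00 → clear.
Dmitri: starts Wednesday 08:00 before Lucia ends Wednesday 17:00, and ends Wednesday 16:00 after Lucia starts Wednesday 15:00 → overlap.
Rohan: starts Wednesday 17:00 at or after Lucia ends Wednesday 17:00 → clear.
Sofia: starts Wednesday 21:00 at or after Lucia ends Wednesday 17:00 → clear.
Jonas: starts Thursday 09:00 at or after Lucia ends Wednesday 17:00 → clear.
Mei: starts Thursday 11:00 at or after Lucia ends Wednesday 17:00 → clear.
Priya: starts Thursday 11:00 at or after Lucia ends Wednesday 17:00 → clear.
Lucia overlaps Dmitri.

No — it overlaps Dmitri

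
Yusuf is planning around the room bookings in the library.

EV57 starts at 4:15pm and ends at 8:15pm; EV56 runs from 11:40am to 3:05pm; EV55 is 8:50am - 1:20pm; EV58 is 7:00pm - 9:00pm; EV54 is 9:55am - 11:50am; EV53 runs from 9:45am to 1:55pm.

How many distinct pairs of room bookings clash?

7

Sorted by start: EV55, EV53, EV54, EV56, EV57, EV58.
EV53 starts before EV55 ends → EV55 and EV53 overlap.
EV54 starts before EV55 ends → EV55 and EV54 overlap.
EV56 starts before EV55 ends → EV55 and EV56 overlap.
EV57 starts after EV55 ends; EV55 is clear from here.
EV54 starts before EV53 ends → EV53 and EV54 overlap.
EV56 starts before EV53 ends → EV53 and EV56 overlap.
EV57 starts after EV53 ends; EV53 is clear from here.
EV56 starts before EV54 ends → EV54 and EV56 overlap.
EV57 starts after EV54 ends; EV54 is clear from here.
EV57 starts after EV56 ends; EV56 is clear from here.
EV58 starts before EV57 ends → EV57 and EV58 overlap.
Overlapping pairs: EV53 & EV54, EV53 & EV55, EV53 & EV56, EV54 & EV55, EV54 & EV56, EV55 & EV56, EV57 & EV58 — 7 in total.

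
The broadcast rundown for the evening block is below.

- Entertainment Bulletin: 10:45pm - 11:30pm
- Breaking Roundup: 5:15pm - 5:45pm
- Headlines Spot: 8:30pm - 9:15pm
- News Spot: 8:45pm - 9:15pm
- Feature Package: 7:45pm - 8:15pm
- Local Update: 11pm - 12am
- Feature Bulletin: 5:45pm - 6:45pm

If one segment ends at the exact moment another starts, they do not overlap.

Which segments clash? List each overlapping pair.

Sorted by start: Breaking Roundup, Feature Bulletin, Feature Package, Headlines Spot, News Spot, Entertainment Bulletin, Local Update.
Feature Bulletin starts exactly when Breaking Roundup ends (back-to-back, no overlap), so nothing later overlaps Breaking Roundup either.
Feature Package starts after Feature Bulletin ends, so nothing later overlaps Feature Bulletin either.
Headlines Spot starts after Feature Package ends, so nothing later overlaps Feature Package either.
News Spot starts before Headlines Spot ends → Headlines Spot and News Spot overlap.
Entertainment Bulletin starts after Headlines Spot ends, so nothing later overlaps Headlines Spot either.
Entertainment Bulletin starts after News Spot ends, so nothing later overlaps News Spot either.
Local Update starts before Entertainment Bulletin ends → Entertainment Bulletin and Local Update overlap.

Entertainment Bulletin & Local Update, Headlines Spot & News Spot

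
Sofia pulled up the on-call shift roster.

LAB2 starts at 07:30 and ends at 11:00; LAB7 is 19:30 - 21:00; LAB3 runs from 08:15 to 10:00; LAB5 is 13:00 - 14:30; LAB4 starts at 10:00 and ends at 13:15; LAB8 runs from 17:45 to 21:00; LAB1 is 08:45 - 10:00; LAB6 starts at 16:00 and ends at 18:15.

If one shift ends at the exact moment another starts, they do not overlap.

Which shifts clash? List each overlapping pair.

Check each pair: they overlap iff neither finishes before the other starts.
Sorted by start: LAB2, LAB3, LAB1, LAB4, LAB5, LAB6, LAB8, LAB7.
LAB3 starts before LAB2 ends → LAB2 and LAB3 overlap.
LAB1 starts before LAB2 ends → LAB2 and LAB1 overlap.
LAB4 starts before LAB2 ends → LAB2 and LAB4 overlap.
LAB5 starts after LAB2 ends; LAB2 is clear from here.
LAB1 starts before LAB3 ends → LAB3 and LAB1 overlap.
LAB4 starts exactly when LAB3 ends (back-to-back, no overlap); LAB3 is clear from here.
LAB4 starts exactly when LAB1 ends (back-to-back, no overlap); LAB1 is clear from here.
LAB5 starts before LAB4 ends → LAB4 and LAB5 overlap.
LAB6 starts after LAB4 ends; LAB4 is clear from here.
LAB6 starts after LAB5 ends; LAB5 is clear from here.
LAB8 starts before LAB6 ends → LAB6 and LAB8 overlap.
LAB7 starts after LAB6 ends.
LAB7 starts before LAB8 ends → LAB8 and LAB7 overlap.

LAB1 & LAB2, LAB1 & LAB3, LAB2 & LAB3, LAB2 & LAB4, LAB4 & LAB5, LAB6 & LAB8, LAB7 & LAB8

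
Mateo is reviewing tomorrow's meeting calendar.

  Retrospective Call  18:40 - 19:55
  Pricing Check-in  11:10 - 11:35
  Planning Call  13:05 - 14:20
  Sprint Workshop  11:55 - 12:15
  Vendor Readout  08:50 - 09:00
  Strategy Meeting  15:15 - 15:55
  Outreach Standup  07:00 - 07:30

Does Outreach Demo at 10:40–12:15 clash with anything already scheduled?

Outreach Standup: ends 07:30 at or before Outreach Demo starts 10:40 → clear.
Vendor Readout: ends 09:00 at or before Outreach Demo starts 10:40 → clear.
Pricing Check-in: starts 11:10 before Outreach Demo ends 12:15, and ends 11:35 after Outreach Demo starts 10:40 → overlap.
Sprint Workshop: starts 11:55 before Outreach Demo ends 12:15, and ends 12:15 after Outreach Demo starts 10:40 → overlap.
Planning Call: starts 13:05 at or after Outreach Demo ends 12:15 → clear.
Strategy Meeting: starts 15:15 at or after Outreach Demo ends 12:15 → clear.
Retrospective Call: starts 18:40 at or after Outreach Demo ends 12:15 → clear.
Outreach Demo overlaps Sprint Workshop, Pricing Check-in.

Yes — it overlaps Pricing Check-in, Sprint Workshop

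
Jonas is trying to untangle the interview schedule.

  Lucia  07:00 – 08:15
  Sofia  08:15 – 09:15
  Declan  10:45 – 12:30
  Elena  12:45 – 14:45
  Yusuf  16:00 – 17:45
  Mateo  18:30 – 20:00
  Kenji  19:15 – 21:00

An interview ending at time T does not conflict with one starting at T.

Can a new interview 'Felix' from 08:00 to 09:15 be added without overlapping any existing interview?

No — it overlaps Lucia, Sofia

Lucia: starts 07:00 before Felix ends 09:15, and ends 08:15 after Felix starts 08:00 → overlap.
Sofia: starts 08:15 before Felix ends 09:15, and ends 09:15 after Felix starts 08:00 → overlap.
Declan: starts 10:45 at or after Felix ends 09:15 → clear.
Elena: starts 12:45 at or after Felix ends 09:15 → clear.
Yusuf: starts 16:00 at or after Felix ends 09:15 → clear.
Mateo: starts 18:30 at or after Felix ends 09:15 → clear.
Kenji: starts 19:15 at or after Felix ends 09:15 → clear.
Felix overlaps Lucia, Sofia.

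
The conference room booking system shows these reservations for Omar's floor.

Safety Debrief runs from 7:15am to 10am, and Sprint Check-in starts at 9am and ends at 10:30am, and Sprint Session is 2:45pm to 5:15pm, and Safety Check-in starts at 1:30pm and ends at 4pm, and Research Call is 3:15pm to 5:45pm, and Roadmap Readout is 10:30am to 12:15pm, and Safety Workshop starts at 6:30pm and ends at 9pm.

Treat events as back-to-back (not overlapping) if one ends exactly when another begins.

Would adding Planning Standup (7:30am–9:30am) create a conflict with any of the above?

Safety Debrief: starts 7:15am before Planning Standup ends 9:30am, and ends 10am after Planning Standup starts 7:30am → overlap.
Sprint Check-in: starts 9am before Planning Standup ends 9:30am, and ends 10:30am after Planning Standup starts 7:30am → overlap.
Roadmap Readout: starts 10:30am at or after Planning Standup ends 9:30am → clear.
Safety Check-in: starts 1:30pm at or after Planning Standup ends 9:30am → clear.
Sprint Session: starts 2:45pm at or after Planning Standup ends 9:30am → clear.
Research Call: starts 3:15pm at or after Planning Standup ends 9:30am → clear.
Safety Workshop: starts 6:30pm at or after Planning Standup ends 9:30am → clear.
Planning Standup overlaps Safety Debrief, Sprint Check-in.

Yes — it overlaps Safety Debrief, Sprint Check-in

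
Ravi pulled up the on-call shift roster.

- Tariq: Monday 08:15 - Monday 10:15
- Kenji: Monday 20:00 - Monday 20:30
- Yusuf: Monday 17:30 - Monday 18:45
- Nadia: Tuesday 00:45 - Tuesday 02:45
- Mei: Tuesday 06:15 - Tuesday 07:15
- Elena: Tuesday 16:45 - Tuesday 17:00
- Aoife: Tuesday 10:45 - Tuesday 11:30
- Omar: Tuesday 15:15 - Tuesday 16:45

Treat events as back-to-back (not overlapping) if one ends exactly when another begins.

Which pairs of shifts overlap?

Sorted by start: Tariq, Yusuf, Kenji, Nadia, Mei, Aoife, Omar, Elena.
Yusuf starts after Tariq ends — done with Tariq.
Kenji starts after Yusuf ends — done with Yusuf.
Nadia starts after Kenji ends — done with Kenji.
Mei starts after Nadia ends — done with Nadia.
Aoife starts after Mei ends — done with Mei.
Omar starts after Aoife ends — done with Aoife.
Elena starts exactly when Omar ends (back-to-back, no overlap).

none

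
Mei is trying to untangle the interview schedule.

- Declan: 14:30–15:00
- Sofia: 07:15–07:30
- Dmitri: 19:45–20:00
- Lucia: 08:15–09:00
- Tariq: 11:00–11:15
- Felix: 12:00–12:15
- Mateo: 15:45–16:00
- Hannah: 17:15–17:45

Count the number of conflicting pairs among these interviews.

Check each pair: they overlap iff neither finishes before the other starts.
Sorted by start: Sofia, Lucia, Tariq, Felix, Declan, Mateo, Hannah, Dmitri.
Lucia starts after Sofia ends; Sofia is clear from here.
Tariq starts after Lucia ends; Lucia is clear from here.
Felix starts after Tariq ends; Tariq is clear from here.
Declan starts after Felix ends; Felix is clear from here.
Mateo starts after Declan ends; Declan is clear from here.
Hannah starts after Mateo ends; Mateo is clear from here.
Dmitri starts after Hannah ends.
No pair overlaps.

0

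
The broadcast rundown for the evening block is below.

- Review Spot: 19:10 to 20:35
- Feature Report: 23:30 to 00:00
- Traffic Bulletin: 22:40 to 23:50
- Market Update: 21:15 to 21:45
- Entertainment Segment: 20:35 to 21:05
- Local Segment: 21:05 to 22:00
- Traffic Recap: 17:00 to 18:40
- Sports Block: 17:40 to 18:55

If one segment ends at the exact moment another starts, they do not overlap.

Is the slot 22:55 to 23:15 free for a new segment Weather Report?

No — it overlaps Traffic Bulletin

Traffic Recap: ends 18:40 at or before Weather Report starts 22:55 → clear.
Sports Block: ends 18:55 at or before Weather Report starts 22:55 → clear.
Review Spot: ends 20:35 at or before Weather Report starts 22:55 → clear.
Entertainment Segment: ends 21:05 at or before Weather Report starts 22:55 → clear.
Local Segment: ends 22:00 at or before Weather Report starts 22:55 → clear.
Market Update: ends 21:45 at or before Weather Report starts 22:55 → clear.
Traffic Bulletin: starts 22:40 before Weather Report ends 23:15, and ends 23:50 after Weather Report starts 22:55 → overlap.
Feature Report: starts 23:30 at or after Weather Report ends 23:15 → clear.
Weather Report overlaps Traffic Bulletin.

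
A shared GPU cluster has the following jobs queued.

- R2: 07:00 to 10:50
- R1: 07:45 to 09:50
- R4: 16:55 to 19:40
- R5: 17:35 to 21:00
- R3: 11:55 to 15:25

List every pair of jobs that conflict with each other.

R1 & R2, R4 & R5

Check each pair: they overlap iff neither finishes before the other starts.
Sorted by start: R2, R1, R3, R4, R5.
R1 starts before R2 ends → R2 and R1 overlap.
R3 starts after R2 ends, so R2 has no further overlaps.
R3 starts after R1 ends, so R1 has no further overlaps.
R4 starts after R3 ends, so R3 has no further overlaps.
R5 starts before R4 ends → R4 and R5 overlap.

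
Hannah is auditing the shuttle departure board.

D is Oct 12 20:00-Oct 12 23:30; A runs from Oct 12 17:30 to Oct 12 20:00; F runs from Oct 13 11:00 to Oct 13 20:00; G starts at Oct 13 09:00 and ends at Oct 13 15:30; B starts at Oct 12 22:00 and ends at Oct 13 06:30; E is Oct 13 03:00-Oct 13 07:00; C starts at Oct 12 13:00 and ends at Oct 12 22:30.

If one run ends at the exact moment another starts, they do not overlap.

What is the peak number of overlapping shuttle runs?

Sort all start/end points and keep a running count:
Oct 12 13:00 start C → 1
Oct 12 17:30 start A → 2
Oct 12 20:00 end A → 1
Oct 12 20:00 start D → 2
Oct 12 22:00 start B → 3
Oct 12 22:30 end C → 2
Oct 12 23:30 end D → 1
Oct 13 03:00 start E → 2
Oct 13 06:30 end B → 1
Oct 13 07:00 end E → 0
Oct 13 09:00 start G → 1
Oct 13 11:00 start F → 2
Oct 13 15:30 end G → 1
Oct 13 20:00 end F → 0
Peak is 3, at Oct 12 22:00 (B, C, D).

3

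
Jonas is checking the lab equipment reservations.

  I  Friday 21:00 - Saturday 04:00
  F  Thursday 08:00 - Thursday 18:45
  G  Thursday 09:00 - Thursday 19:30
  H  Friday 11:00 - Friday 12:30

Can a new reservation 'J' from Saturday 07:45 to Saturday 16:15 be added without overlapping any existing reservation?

F: ends Thursday 18:45 at or before J starts Saturday 07:45 → clear.
G: ends Thursday 19:30 at or before J starts Saturday 07:45 → clear.
H: ends Friday 12:30 at or before J starts Saturday 07:45 → clear.
I: ends Saturday 04:00 at or before J starts Saturday 07:45 → clear.

Yes — the slot is free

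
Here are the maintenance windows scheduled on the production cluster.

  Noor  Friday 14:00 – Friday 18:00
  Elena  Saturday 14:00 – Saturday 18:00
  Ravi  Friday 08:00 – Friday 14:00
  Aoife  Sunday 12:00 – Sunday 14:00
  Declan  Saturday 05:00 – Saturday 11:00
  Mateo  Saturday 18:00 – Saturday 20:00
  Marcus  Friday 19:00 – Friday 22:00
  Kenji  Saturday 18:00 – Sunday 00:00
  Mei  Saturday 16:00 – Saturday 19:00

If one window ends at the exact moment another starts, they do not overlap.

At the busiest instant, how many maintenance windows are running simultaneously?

Sweep the timeline, counting +1 at each start and −1 at each end (ends before starts at a tie):
Friday 08:00 start Ravi → 1
Friday 14:00 end Ravi → 0
Friday 14:00 start Noor → 1
Friday 18:00 end Noor → 0
Friday 19:00 start Marcus → 1
Friday 22:00 end Marcus → 0
Saturday 05:00 start Declan → 1
Saturday 11:00 end Declan → 0
Saturday 14:00 start Elena → 1
Saturday 16:00 start Mei → 2
Saturday 18:00 end Elena → 1
Saturday 18:00 start Kenji → 2
Saturday 18:00 start Mateo → 3
Saturday 19:00 end Mei → 2
Saturday 20:00 end Mateo → 1
Sunday 00:00 end Kenji → 0
Sunday 12:00 start Aoife → 1
Sunday 14:00 end Aoife → 0
Peak is 3, at Saturday 18:00 (Kenji, Mateo, Mei).

3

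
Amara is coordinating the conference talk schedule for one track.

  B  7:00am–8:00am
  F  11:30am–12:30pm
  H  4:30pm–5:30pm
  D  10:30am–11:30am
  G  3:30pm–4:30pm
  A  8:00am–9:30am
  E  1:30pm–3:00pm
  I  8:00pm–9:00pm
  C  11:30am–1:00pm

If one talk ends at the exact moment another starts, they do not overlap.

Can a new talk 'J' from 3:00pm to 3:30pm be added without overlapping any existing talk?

Yes — the slot is free

B: ends 8:00am at or before J starts 3:00pm → clear.
A: ends 9:30am at or before J starts 3:00pm → clear.
D: ends 11:30am at or before J starts 3:00pm → clear.
C: ends 1:00pm at or before J starts 3:00pm → clear.
F: ends 12:30pm at or before J starts 3:00pm → clear.
E: ends 3:00pm at or before J starts 3:00pm → clear.
G: starts 3:30pm at or after J ends 3:30pm → clear.
H: starts 4:30pm at or after J ends 3:30pm → clear.
I: starts 8:00pm at or after J ends 3:30pm → clear.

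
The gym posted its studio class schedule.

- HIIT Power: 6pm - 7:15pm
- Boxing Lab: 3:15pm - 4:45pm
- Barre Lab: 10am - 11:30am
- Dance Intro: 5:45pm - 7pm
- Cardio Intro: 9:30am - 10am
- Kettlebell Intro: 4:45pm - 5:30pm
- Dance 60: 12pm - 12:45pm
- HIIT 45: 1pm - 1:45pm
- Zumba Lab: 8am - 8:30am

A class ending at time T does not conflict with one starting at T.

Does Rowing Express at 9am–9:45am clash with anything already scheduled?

Zumba Lab: ends 8:30am at or before Rowing Express starts 9am → clear.
Cardio Intro: starts 9:30am before Rowing Express ends 9:45am, and ends 10am after Rowing Express starts 9am → overlap.
Barre Lab: starts 10am at or after Rowing Express ends 9:45am → clear.
Dance 60: starts 12pm at or after Rowing Express ends 9:45am → clear.
HIIT 45: starts 1pm at or after Rowing Express ends 9:45am → clear.
Boxing Lab: starts 3:15pm at or after Rowing Express ends 9:45am → clear.
Kettlebell Intro: starts 4:45pm at or after Rowing Express ends 9:45am → clear.
Dance Intro: starts 5:45pm at or after Rowing Express ends 9:45am → clear.
HIIT Power: starts 6pm at or after Rowing Express ends 9:45am → clear.
Rowing Express overlaps Cardio Intro.

Yes — it overlaps Cardio Intro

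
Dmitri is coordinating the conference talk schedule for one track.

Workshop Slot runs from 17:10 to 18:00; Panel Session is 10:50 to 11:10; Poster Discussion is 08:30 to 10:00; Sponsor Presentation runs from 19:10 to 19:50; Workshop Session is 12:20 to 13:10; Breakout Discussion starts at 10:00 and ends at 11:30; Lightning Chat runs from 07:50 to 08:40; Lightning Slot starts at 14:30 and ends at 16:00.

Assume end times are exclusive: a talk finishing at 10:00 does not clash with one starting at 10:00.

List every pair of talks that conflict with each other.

Sorted by start: Lightning Chat, Poster Discussion, Breakout Discussion, Panel Session, Workshop Session, Lightning Slot, Workshop Slot, Sponsor Presentation.
Poster Discussion starts before Lightning Chat ends → Lightning Chat and Poster Discussion overlap.
Breakout Discussion starts after Lightning Chat ends, so Lightning Chat has no further overlaps.
Breakout Discussion starts exactly when Poster Discussion ends (back-to-back, no overlap), so Poster Discussion has no further overlaps.
Panel Session starts before Breakout Discussion ends → Breakout Discussion and Panel Session overlap.
Workshop Session starts after Breakout Discussion ends, so Breakout Discussion has no further overlaps.
Workshop Session starts after Panel Session ends, so Panel Session has no further overlaps.
Lightning Slot starts after Workshop Session ends, so Workshop Session has no further overlaps.
Workshop Slot starts after Lightning Slot ends, so Lightning Slot has no further overlaps.
Sponsor Presentation starts after Workshop Slot ends.

Breakout Discussion & Panel Session, Lightning Chat & Poster Discussion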